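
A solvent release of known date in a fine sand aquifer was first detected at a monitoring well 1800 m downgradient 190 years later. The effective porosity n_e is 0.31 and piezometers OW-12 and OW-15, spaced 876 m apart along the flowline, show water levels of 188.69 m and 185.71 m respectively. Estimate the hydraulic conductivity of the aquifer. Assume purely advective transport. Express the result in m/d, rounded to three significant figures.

2.37 m/d

Hydraulic gradient i = (188.69 − 185.71) / 876 = 2.98 / 876 = 0.003402
t = 190 years = 69350 d
v = L / t = 1800 / 69350 = 0.02596 m/d
K = v · n / i = 0.02596 × 0.31 / 0.003402 = 2.37 m/d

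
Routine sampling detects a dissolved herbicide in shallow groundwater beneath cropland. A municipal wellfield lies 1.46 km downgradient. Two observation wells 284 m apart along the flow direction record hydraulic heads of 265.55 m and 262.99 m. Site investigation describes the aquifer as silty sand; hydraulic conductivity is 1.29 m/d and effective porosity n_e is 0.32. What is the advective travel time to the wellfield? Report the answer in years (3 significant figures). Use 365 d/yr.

Hydraulic gradient i = (265.55 − 262.99) / 284 = 2.56 / 284 = 0.009014
q = Ki = 1.29 × 0.009014 = 0.01163 m/d
Seepage velocity v = q / n = 0.01163 / 0.32 = 0.03634 m/d
L = 1.46 km = 1460 m
t = L / v = 1460 / 0.03634 = 40180 d
   = 40180 / 365 = 110 yr

110 years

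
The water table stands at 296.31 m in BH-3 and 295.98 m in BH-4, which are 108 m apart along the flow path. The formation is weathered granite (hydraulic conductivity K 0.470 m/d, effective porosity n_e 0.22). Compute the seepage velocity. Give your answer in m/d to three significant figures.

0.00653 m/d

Hydraulic gradient i = (296.31 − 295.98) / 108 = 0.33 / 108 = 0.003056
Specific discharge q = 0.470 × 0.003056 = 0.001436 m/d
Seepage velocity v = q / n = 0.001436 / 0.22 = 0.006528 m/d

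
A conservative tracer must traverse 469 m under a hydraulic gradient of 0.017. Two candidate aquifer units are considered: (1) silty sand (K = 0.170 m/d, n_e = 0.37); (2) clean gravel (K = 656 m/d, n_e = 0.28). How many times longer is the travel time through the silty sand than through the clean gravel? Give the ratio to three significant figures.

Unit 1 (silty sand): v = 0.170×0.017/0.37 = 0.007811 m/d, t = 469/0.007811 = 60040 d
Unit 2 (clean gravel): v = 656×0.017/0.28 = 39.83 m/d, t = 469/39.83 = 11.78 d
t(silty sand) / t(clean gravel) = 60040/11.78 = 5100

5100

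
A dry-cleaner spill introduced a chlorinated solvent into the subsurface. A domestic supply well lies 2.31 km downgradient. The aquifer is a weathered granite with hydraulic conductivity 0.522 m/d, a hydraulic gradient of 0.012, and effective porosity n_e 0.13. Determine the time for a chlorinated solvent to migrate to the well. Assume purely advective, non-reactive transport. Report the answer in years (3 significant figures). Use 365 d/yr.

Darcy flux q = K·i = 0.522 × 0.012 = 0.006264 m/d
v_s = q/n_e = 0.006264/0.13 = 0.04818 m/d
L = 2.31 km = 2310 m
t = L / v = 2310 / 0.04818 = 47940 d
   = 47940 / 365 = 131 yr

131 years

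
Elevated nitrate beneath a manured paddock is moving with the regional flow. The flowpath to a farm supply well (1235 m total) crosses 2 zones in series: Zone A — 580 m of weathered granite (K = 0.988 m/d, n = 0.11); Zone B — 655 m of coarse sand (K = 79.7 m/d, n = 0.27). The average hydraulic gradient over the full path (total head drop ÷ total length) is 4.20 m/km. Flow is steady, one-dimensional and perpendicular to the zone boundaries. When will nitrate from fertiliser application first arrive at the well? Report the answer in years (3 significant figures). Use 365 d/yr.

75.7 years

Continuity: the same q passes through each zone, so ΔH = q·Σ(L_j/K_j) — the zones act as resistances in series.
Σ(L/K) = 580/0.988 + 655/79.7 = 587.0 + 8.218 = 595.3 d
K_eq = L_total / Σ(L/K) = 1235 / 595.3 = 2.075 m/d
q = K_eq · i = 2.075 × 0.0042 = 0.008714 m/d (same in every zone)
Zone A: v = q/n = 0.008714/0.11 = 0.07922 m/d → t_A = 580/0.07922 = 7322 d
Zone B: v = q/n = 0.008714/0.27 = 0.03227 m/d → t_B = 655/0.03227 = 20300 d
Total t = 7322 + 20300 = 27620 d
   = 27620 / 365 = 75.7 yr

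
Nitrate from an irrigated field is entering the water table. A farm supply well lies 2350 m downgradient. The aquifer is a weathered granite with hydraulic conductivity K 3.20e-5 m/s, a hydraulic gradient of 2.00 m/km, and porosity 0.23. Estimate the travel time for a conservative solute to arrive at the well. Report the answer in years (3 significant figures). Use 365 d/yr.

268 years

K = 3.20e-5 m/s × 86400 s/d = 2.765 m/d
Specific discharge q = 2.765 × 0.0020 = 0.005530 m/d
Seepage velocity v = q / n = 0.005530 / 0.23 = 0.02404 m/d
t = L / v = 2350 / 0.02404 = 97750 d
   = 97750 / 365 = 268 yr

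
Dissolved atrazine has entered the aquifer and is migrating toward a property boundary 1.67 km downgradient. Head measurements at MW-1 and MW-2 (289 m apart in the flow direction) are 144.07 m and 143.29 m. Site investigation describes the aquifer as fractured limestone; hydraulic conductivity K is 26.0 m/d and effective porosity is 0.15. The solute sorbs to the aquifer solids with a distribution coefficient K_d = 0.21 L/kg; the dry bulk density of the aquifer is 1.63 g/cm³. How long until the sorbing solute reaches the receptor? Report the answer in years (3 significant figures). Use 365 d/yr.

Hydraulic gradient i = (144.07 − 143.29) / 289 = 0.78 / 289 = 0.002699
q = Ki = 26.0 × 0.002699 = 0.07017 m/d
Seepage velocity v = q / n = 0.07017 / 0.15 = 0.4678 m/d
Retardation R = 1 + ρ_b·K_d/n = 1 + 1.63×0.21/0.15 = 3.282
Contaminant velocity v_c = v/R = 0.4678/3.282 = 0.1425 m/d
L = 1.67 km = 1670 m
t = L/v_c = 1670/0.1425 = 11720 d
   = 11720/365 = 32.1 yr

32.1 years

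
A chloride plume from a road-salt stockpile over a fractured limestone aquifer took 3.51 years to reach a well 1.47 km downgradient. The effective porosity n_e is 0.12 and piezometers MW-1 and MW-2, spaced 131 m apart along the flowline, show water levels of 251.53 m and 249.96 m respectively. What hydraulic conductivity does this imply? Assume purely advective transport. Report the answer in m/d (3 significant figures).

11.5 m/d

Hydraulic gradient i = (251.53 − 249.96) / 131 = 1.57 / 131 = 0.01198
t = 3.51 years = 1281 d
L = 1.47 km = 1470 m
v = L / t = 1470 / 1281 = 1.147 m/d
K = v · n / i = 1.147 × 0.12 / 0.01198 = 11.5 m/d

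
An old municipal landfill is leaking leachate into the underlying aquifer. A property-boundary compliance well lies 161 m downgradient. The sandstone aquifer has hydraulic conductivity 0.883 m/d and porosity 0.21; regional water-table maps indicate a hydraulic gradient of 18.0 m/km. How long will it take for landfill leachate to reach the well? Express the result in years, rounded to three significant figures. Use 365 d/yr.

5.83 years

Specific discharge q = 0.883 × 0.018 = 0.01589 m/d
Average linear velocity = 0.01589 / 0.21 = 0.07569 m/d
t = L / v = 161 / 0.07569 = 2127 d
   = 2127 / 365 = 5.83 yr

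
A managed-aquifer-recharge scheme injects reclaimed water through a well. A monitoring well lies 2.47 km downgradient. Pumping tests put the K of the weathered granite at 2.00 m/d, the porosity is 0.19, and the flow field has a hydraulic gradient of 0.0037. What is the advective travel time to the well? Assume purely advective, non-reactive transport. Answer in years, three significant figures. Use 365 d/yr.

Specific discharge q = 2.00 × 0.0037 = 0.007400 m/d
Average linear velocity = 0.007400 / 0.19 = 0.03895 m/d
L = 2.47 km = 2470 m
t = L / v = 2470 / 0.03895 = 63420 d
   = 63420 / 365 = 174 yr

174 years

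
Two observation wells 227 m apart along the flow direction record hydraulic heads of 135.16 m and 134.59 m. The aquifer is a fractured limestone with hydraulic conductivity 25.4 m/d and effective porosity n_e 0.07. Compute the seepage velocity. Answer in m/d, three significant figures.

0.911 m/d

Hydraulic gradient i = (135.16 − 134.59) / 227 = 0.57 / 227 = 0.002511
q = Ki = 25.4 × 0.002511 = 0.06378 m/d
v = Ki/n = 25.4·0.002511/0.07 = 0.9111 m/d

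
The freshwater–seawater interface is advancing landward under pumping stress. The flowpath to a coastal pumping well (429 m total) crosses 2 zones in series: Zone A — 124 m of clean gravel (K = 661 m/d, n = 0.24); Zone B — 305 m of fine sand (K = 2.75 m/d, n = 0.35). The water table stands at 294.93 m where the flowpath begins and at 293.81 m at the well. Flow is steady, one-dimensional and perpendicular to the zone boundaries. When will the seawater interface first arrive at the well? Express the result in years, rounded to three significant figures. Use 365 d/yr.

37.1 years

Total head drop ΔH = 294.93 − 293.81 = 1.12 m
Steady 1-D flow in series ⇒ the Darcy flux q is identical in every zone and the zone head losses add (resistances L/K in series).
Σ(L/K) = 124/661 + 305/2.75 = 0.1876 + 110.9 = 111.1 d
q = ΔH / Σ(L/K) = 1.12 / 111.1 = 0.01008 m/d (same in every zone)
Zone A: v = q/n = 0.01008/0.24 = 0.04201 m/d → t_A = 124/0.04201 = 2952 d
Zone B: v = q/n = 0.01008/0.35 = 0.02880 m/d → t_B = 305/0.02880 = 10590 d
Total t = 2952 + 10590 = 13540 d
   = 13540 / 365 = 37.1 yr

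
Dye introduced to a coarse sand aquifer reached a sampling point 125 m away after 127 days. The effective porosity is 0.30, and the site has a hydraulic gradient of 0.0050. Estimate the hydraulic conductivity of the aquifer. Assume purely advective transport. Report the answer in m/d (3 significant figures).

v = L / t = 125 / 127 = 0.9843 m/d
K = v · n / i = 0.9843 × 0.30 / 0.0050 = 59.1 m/d

59.1 m/d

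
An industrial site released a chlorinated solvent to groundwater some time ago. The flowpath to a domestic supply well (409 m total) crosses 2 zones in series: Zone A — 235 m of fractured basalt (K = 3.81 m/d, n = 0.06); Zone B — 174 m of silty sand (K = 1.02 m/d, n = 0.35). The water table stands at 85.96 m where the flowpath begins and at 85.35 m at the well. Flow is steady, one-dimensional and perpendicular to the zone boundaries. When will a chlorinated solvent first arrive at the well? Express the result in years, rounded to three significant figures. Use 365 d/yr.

Total head drop ΔH = 85.96 − 85.35 = 0.61 m
Continuity: the same q passes through each zone, so ΔH = q·Σ(L_j/K_j) — the zones act as resistances in series.
Σ(L/K) = 235/3.81 + 174/1.02 = 61.68 + 170.6 = 232.3 d
q = ΔH / Σ(L/K) = 0.61 / 232.3 = 0.002626 m/d (same in every zone)
Zone A: v = q/n = 0.002626/0.06 = 0.04377 m/d → t_A = 235/0.04377 = 5369 d
Zone B: v = q/n = 0.002626/0.35 = 0.007504 m/d → t_B = 174/0.007504 = 23190 d
Total t = 5369 + 23190 = 28560 d
   = 28560 / 365 = 78.2 yr

78.2 years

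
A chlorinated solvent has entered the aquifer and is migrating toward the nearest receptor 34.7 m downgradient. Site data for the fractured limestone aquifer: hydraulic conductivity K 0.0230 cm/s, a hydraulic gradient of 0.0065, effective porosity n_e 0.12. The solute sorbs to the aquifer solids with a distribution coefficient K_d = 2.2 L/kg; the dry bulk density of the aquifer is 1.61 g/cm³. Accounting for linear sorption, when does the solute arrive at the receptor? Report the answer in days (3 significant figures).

984 days

K = 0.0230 cm/s × 864 = 19.87 m/d
Darcy flux q = K·i = 19.87 × 0.0065 = 0.1292 m/d
v_s = q/n_e = 0.1292/0.12 = 1.076 m/d
Retardation R = 1 + ρ_b·K_d/n = 1 + 1.61×2.2/0.12 = 30.52
Contaminant velocity v_c = v/R = 1.076/30.52 = 0.03527 m/d
t = L/v_c = 34.7/0.03527 = 983.8 d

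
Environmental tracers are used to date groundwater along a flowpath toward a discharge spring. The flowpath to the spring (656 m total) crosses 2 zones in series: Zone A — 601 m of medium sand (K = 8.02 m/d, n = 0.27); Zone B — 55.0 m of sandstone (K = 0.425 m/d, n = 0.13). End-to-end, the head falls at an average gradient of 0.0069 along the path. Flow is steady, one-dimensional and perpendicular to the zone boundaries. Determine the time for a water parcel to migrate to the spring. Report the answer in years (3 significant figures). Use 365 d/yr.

For zones in series the flux q is common to all zones; the equivalent conductivity is the harmonic (thickness-weighted) mean, K_eq = L_total / Σ(L_j/K_j).
Σ(L/K) = 601/8.02 + 55.0/0.425 = 74.94 + 129.4 = 204.3 d
K_eq = L_total / Σ(L/K) = 656 / 204.3 = 3.210 m/d
q = K_eq · i = 3.210 × 0.0069 = 0.02215 m/d (same in every zone)
Zone A: v = q/n = 0.02215/0.27 = 0.08204 m/d → t_A = 601/0.08204 = 7326 d
Zone B: v = q/n = 0.02215/0.13 = 0.1704 m/d → t_B = 55.0/0.1704 = 322.8 d
Total t = 7326 + 322.8 = 7649 d
   = 7649 / 365 = 21.0 yr

21.0 years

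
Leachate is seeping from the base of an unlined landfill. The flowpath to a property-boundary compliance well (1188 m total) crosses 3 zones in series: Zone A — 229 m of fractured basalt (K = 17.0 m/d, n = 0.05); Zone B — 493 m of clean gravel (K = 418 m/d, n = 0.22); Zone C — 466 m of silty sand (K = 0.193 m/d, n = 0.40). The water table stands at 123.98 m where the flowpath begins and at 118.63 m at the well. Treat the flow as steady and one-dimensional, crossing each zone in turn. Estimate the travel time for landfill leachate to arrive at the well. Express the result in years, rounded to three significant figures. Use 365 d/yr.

Total head drop ΔH = 123.98 − 118.63 = 5.35 m
Continuity: the same q passes through each zone, so ΔH = q·Σ(L_j/K_j) — the zones act as resistances in series.
Σ(L/K) = 229/17.0 + 493/418 + 466/0.193 = 13.47 + 1.179 + 2415 = 2429 d
q = ΔH / Σ(L/K) = 5.35 / 2429 = 0.002202 m/d (same in every zone)
Zone A: v = q/n = 0.002202/0.05 = 0.04405 m/d → t_A = 229/0.04405 = 5199 d
Zone B: v = q/n = 0.002202/0.22 = 0.01001 m/d → t_B = 493/0.01001 = 49250 d
Zone C: v = q/n = 0.002202/0.40 = 0.005506 m/d → t_C = 466/0.005506 = 84630 d
Total t = 5199 + 49250 + 84630 = 139100 d
   = 139100 / 365 = 381 yr

381 years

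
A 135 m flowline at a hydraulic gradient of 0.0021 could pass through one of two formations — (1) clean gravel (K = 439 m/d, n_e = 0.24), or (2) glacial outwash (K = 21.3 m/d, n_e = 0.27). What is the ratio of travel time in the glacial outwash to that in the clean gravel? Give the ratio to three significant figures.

23.2

Unit 1 (clean gravel): v = 439×0.0021/0.24 = 3.841 m/d, t = 135/3.841 = 35.14 d
Unit 2 (glacial outwash): v = 21.3×0.0021/0.27 = 0.1657 m/d, t = 135/0.1657 = 814.9 d
t(glacial outwash) / t(clean gravel) = 814.9/35.14 = 23.2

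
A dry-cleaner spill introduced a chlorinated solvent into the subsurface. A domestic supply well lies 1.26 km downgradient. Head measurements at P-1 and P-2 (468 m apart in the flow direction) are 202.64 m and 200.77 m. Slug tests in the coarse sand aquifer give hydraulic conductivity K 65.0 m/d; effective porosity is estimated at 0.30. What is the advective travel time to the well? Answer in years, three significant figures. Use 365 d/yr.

Hydraulic gradient i = (202.64 − 200.77) / 468 = 1.87 / 468 = 0.003996
q = Ki = 65.0 × 0.003996 = 0.2597 m/d
Seepage velocity v = q / n = 0.2597 / 0.30 = 0.8657 m/d
L = 1.26 km = 1260 m
t = L / v = 1260 / 0.8657 = 1455 d
   = 1455 / 365 = 3.99 yr

3.99 years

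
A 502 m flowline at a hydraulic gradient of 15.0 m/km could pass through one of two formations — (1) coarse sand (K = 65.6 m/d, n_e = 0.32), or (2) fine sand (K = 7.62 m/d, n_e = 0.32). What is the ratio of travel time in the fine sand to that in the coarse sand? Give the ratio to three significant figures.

Unit 1 (coarse sand): v = 65.6×0.015/0.32 = 3.075 m/d, t = 502/3.075 = 163.3 d
Unit 2 (fine sand): v = 7.62×0.015/0.32 = 0.3572 m/d, t = 502/0.3572 = 1405 d
t(fine sand) / t(coarse sand) = 1405/163.3 = 8.61

8.61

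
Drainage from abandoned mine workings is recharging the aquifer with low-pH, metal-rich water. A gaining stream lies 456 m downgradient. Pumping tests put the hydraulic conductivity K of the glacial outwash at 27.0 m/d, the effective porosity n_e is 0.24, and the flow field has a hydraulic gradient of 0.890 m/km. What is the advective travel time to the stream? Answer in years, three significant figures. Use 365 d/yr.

q = Ki = 27.0 × 8.9e-4 = 0.02403 m/d
v_s = q/n_e = 0.02403/0.24 = 0.1001 m/d
t = L / v = 456 / 0.1001 = 4554 d
   = 4554 / 365 = 12.5 yr

12.5 years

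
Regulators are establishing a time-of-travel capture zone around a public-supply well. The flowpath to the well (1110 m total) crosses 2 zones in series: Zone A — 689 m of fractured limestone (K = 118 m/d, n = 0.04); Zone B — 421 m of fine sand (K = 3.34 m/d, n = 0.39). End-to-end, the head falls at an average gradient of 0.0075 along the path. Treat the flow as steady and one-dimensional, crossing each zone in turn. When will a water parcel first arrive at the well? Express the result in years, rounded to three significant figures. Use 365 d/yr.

8.32 years

Steady 1-D flow in series ⇒ the Darcy flux q is identical in every zone and the zone head losses add (resistances L/K in series).
Σ(L/K) = 689/118 + 421/3.34 = 5.839 + 126.0 = 131.9 d
K_eq = L_total / Σ(L/K) = 1110 / 131.9 = 8.416 m/d
q = K_eq · i = 8.416 × 0.0075 = 0.06312 m/d (same in every zone)
Zone A: v = q/n = 0.06312/0.04 = 1.578 m/d → t_A = 689/1.578 = 436.6 d
Zone B: v = q/n = 0.06312/0.39 = 0.1619 m/d → t_B = 421/0.1619 = 2601 d
Total t = 436.6 + 2601 = 3038 d
   = 3038 / 365 = 8.32 yr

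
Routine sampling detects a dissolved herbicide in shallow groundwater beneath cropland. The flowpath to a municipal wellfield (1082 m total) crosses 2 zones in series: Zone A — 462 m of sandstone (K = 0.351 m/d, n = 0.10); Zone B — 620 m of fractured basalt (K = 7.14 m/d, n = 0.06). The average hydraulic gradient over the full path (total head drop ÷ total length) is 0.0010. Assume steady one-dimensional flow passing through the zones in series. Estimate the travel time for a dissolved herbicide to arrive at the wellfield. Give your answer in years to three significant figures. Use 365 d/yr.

296 years

Continuity: the same q passes through each zone, so ΔH = q·Σ(L_j/K_j) — the zones act as resistances in series.
Σ(L/K) = 462/0.351 + 620/7.14 = 1316 + 86.83 = 1403 d
K_eq = L_total / Σ(L/K) = 1082 / 1403 = 0.7712 m/d
q = K_eq · i = 0.7712 × 0.0010 = 7.712e-4 m/d (same in every zone)
Zone A: v = q/n = 7.712e-4/0.10 = 0.007712 m/d → t_A = 462/0.007712 = 59910 d
Zone B: v = q/n = 7.712e-4/0.06 = 0.01285 m/d → t_B = 620/0.01285 = 48240 d
Total t = 59910 + 48240 = 108100 d
   = 108100 / 365 = 296 yr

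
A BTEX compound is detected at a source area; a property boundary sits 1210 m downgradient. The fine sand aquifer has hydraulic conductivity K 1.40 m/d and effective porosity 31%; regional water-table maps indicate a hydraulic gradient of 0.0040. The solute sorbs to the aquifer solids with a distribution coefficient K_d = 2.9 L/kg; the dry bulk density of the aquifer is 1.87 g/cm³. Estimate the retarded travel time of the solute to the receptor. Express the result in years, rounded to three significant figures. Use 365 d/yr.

3390 years

Specific discharge q = 1.40 × 0.0040 = 0.005600 m/d
v = Ki/n = 1.40·0.0040/0.31 = 0.01806 m/d
Retardation R = 1 + ρ_b·K_d/n = 1 + 1.87×2.9/0.31 = 18.49
Contaminant velocity v_c = v/R = 0.01806/18.49 = 9.768e-4 m/d
t = L/v_c = 1210/9.768e-4 = 1.239e6 d
   = 1.239e6/365 = 3390 yr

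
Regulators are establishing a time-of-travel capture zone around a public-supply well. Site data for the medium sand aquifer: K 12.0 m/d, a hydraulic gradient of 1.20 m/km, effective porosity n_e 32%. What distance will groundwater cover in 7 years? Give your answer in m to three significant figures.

Darcy flux q = K·i = 12.0 × 0.0012 = 0.01440 m/d
v = Ki/n = 12.0·0.0012/0.32 = 0.04500 m/d
T = 7 yr × 365 = 2555 d
L = v × T = 0.04500 × 2555 = 115.0 m

115 m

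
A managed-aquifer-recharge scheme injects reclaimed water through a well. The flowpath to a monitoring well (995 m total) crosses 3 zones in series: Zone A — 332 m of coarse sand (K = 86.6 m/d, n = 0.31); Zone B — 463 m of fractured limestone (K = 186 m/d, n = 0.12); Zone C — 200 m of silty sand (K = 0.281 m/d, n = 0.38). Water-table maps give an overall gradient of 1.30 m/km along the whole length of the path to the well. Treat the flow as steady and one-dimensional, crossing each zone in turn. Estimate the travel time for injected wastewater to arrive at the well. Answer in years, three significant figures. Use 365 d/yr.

For zones in series the flux q is common to all zones; the equivalent conductivity is the harmonic (thickness-weighted) mean, K_eq = L_total / Σ(L_j/K_j).
Σ(L/K) = 332/86.6 + 463/186 + 200/0.281 = 3.834 + 2.489 + 711.7 = 718.1 d
K_eq = L_total / Σ(L/K) = 995 / 718.1 = 1.386 m/d
q = K_eq · i = 1.386 × 0.0013 = 0.001801 m/d (same in every zone)
Zone A: v = q/n = 0.001801/0.31 = 0.005811 m/d → t_A = 332/0.005811 = 57130 d
Zone B: v = q/n = 0.001801/0.12 = 0.01501 m/d → t_B = 463/0.01501 = 30840 d
Zone C: v = q/n = 0.001801/0.38 = 0.004740 m/d → t_C = 200/0.004740 = 42190 d
Total t = 57130 + 30840 + 42190 = 130200 d
   = 130200 / 365 = 357 yr

357 years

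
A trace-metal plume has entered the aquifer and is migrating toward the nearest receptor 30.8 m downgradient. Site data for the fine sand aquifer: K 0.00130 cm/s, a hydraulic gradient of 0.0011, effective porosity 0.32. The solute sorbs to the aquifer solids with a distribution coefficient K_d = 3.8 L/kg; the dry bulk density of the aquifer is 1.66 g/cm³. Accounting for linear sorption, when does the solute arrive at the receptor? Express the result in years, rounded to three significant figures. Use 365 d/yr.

453 years

K = 0.00130 cm/s × 864 = 1.123 m/d
q = Ki = 1.123 × 0.0011 = 0.001236 m/d
Average linear velocity = 0.001236 / 0.32 = 0.003861 m/d
Retardation R = 1 + ρ_b·K_d/n = 1 + 1.66×3.8/0.32 = 20.71
Contaminant velocity v_c = v/R = 0.003861/20.71 = 1.864e-4 m/d
t = L/v_c = 30.8/1.864e-4 = 165200 d
   = 165200/365 = 453 yr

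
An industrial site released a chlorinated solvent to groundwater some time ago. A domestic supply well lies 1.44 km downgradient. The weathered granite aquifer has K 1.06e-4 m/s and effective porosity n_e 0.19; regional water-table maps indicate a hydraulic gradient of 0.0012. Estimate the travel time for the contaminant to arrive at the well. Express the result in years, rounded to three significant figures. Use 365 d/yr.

K = 1.06e-4 m/s × 86400 s/d = 9.158 m/d
Specific discharge q = 9.158 × 0.0012 = 0.01099 m/d
v_s = q/n_e = 0.01099/0.19 = 0.05784 m/d
L = 1.44 km = 1440 m
t = L / v = 1440 / 0.05784 = 24900 d
   = 24900 / 365 = 68.2 yr

68.2 years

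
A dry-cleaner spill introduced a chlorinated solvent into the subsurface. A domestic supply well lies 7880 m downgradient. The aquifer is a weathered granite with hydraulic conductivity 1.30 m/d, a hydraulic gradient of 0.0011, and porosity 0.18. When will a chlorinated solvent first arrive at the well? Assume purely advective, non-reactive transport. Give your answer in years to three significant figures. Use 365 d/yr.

2720 years

q = Ki = 1.30 × 0.0011 = 0.001430 m/d
Seepage velocity v = q / n = 0.001430 / 0.18 = 0.007944 m/d
t = L / v = 7880 / 0.007944 = 991900 d
   = 991900 / 365 = 2720 yr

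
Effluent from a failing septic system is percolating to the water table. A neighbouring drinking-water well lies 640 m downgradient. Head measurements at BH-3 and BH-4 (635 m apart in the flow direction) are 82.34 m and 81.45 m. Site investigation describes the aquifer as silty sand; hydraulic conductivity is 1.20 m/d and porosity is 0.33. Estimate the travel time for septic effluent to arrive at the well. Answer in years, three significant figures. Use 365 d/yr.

Hydraulic gradient i = (82.34 − 81.45) / 635 = 0.89 / 635 = 0.001402
Darcy flux q = K·i = 1.20 × 0.001402 = 0.001682 m/d
v = Ki/n = 1.20·0.001402/0.33 = 0.005097 m/d
t = L / v = 640 / 0.005097 = 125600 d
   = 125600 / 365 = 344 yr

344 years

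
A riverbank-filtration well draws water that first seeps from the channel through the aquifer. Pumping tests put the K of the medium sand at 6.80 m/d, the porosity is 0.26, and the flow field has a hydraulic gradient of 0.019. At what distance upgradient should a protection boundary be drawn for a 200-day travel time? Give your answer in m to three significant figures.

99.4 m

Specific discharge q = 6.80 × 0.019 = 0.1292 m/d
Average linear velocity = 0.1292 / 0.26 = 0.4969 m/d
L = v × T = 0.4969 × 200 = 99.38 m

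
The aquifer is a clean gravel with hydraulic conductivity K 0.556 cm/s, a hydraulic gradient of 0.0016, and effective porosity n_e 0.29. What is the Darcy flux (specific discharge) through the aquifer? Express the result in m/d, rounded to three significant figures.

K = 0.556 cm/s × 864 = 480.4 m/d
Specific discharge q = 480.4 × 0.0016 = 0.7686 m/d

0.769 m/d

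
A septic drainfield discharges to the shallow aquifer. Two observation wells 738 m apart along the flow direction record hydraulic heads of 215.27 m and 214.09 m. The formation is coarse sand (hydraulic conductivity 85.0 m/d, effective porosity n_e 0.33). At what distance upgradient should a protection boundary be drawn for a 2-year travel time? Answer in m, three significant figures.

Hydraulic gradient i = (215.27 − 214.09) / 738 = 1.18 / 738 = 0.001599
Darcy flux q = K·i = 85.0 × 0.001599 = 0.1359 m/d
Seepage velocity v = q / n = 0.1359 / 0.33 = 0.4118 m/d
T = 2 yr × 365 = 730 d
L = v × T = 0.4118 × 730 = 300.6 m

301 m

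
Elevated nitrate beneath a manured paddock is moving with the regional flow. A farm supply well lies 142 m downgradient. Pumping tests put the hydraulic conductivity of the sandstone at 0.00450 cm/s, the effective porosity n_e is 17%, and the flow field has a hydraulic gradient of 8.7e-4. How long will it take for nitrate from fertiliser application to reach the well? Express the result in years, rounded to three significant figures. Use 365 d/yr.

19.6 years

K = 0.00450 cm/s × 864 = 3.888 m/d
q = Ki = 3.888 × 8.7e-4 = 0.003383 m/d
Average linear velocity = 0.003383 / 0.17 = 0.01990 m/d
t = L / v = 142 / 0.01990 = 7137 d
   = 7137 / 365 = 19.6 yr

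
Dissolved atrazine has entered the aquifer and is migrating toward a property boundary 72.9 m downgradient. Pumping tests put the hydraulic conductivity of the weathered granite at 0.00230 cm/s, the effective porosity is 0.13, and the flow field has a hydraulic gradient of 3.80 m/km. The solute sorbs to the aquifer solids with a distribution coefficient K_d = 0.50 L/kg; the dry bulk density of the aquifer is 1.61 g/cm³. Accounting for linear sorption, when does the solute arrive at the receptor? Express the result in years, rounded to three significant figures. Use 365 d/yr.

24.7 years

K = 0.00230 cm/s × 864 = 1.987 m/d
Specific discharge q = 1.987 × 0.0038 = 0.007551 m/d
Average linear velocity = 0.007551 / 0.13 = 0.05809 m/d
Retardation R = 1 + ρ_b·K_d/n = 1 + 1.61×0.50/0.13 = 7.192
Contaminant velocity v_c = v/R = 0.05809/7.192 = 0.008076 m/d
t = L/v_c = 72.9/0.008076 = 9026 d
   = 9026/365 = 24.7 yr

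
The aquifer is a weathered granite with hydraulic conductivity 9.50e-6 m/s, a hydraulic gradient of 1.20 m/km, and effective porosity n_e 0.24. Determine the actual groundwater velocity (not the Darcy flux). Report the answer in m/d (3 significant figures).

K = 9.50e-6 m/s × 86400 s/d = 0.8208 m/d
Specific discharge q = 0.8208 × 0.0012 = 9.850e-4 m/d
v_s = q/n_e = 9.850e-4/0.24 = 0.004104 m/d

0.00410 m/d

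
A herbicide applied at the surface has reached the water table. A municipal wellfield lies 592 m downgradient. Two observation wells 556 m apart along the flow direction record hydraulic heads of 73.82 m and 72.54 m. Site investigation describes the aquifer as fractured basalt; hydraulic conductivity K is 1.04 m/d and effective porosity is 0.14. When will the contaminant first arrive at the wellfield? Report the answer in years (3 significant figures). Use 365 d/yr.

Hydraulic gradient i = (73.82 − 72.54) / 556 = 1.28 / 556 = 0.002302
Specific discharge q = 1.04 × 0.002302 = 0.002394 m/d
Average linear velocity = 0.002394 / 0.14 = 0.01710 m/d
t = L / v = 592 / 0.01710 = 34620 d
   = 34620 / 365 = 94.8 yr

94.8 years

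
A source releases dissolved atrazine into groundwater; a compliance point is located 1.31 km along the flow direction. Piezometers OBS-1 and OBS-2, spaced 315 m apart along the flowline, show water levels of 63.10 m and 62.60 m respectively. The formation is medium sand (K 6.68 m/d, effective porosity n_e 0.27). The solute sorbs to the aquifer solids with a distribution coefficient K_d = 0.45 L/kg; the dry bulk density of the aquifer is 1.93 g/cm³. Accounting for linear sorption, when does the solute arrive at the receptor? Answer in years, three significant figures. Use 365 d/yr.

385 years

Hydraulic gradient i = (63.10 − 62.60) / 315 = 0.50 / 315 = 0.001587
Specific discharge q = 6.68 × 0.001587 = 0.01060 m/d
v = Ki/n = 6.68·0.001587/0.27 = 0.03927 m/d
Retardation R = 1 + ρ_b·K_d/n = 1 + 1.93×0.45/0.27 = 4.217
Contaminant velocity v_c = v/R = 0.03927/4.217 = 0.009313 m/d
L = 1.31 km = 1310 m
t = L/v_c = 1310/0.009313 = 140700 d
   = 140700/365 = 385 yr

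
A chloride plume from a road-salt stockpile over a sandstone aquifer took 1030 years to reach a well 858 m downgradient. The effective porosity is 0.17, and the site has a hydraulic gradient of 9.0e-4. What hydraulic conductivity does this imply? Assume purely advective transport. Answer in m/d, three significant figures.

0.431 m/d

t = 1030 years = 376000 d
v = L / t = 858 / 376000 = 0.002282 m/d
K = v · n / i = 0.002282 × 0.17 / 9.0e-4 = 0.431 m/d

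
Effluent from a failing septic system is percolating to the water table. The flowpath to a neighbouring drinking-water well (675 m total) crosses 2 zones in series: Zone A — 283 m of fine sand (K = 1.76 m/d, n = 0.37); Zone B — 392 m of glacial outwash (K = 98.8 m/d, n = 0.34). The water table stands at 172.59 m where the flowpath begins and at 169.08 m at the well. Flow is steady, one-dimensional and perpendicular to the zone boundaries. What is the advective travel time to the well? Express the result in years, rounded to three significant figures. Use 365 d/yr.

30.6 years

Total head drop ΔH = 172.59 − 169.08 = 3.51 m
Steady 1-D flow in series ⇒ the Darcy flux q is identical in every zone and the zone head losses add (resistances L/K in series).
Σ(L/K) = 283/1.76 + 392/98.8 = 160.8 + 3.968 = 164.8 d
q = ΔH / Σ(L/K) = 3.51 / 164.8 = 0.02130 m/d (same in every zone)
Zone A: v = q/n = 0.02130/0.37 = 0.05758 m/d → t_A = 283/0.05758 = 4915 d
Zone B: v = q/n = 0.02130/0.34 = 0.06266 m/d → t_B = 392/0.06266 = 6256 d
Total t = 4915 + 6256 = 11170 d
   = 11170 / 365 = 30.6 yr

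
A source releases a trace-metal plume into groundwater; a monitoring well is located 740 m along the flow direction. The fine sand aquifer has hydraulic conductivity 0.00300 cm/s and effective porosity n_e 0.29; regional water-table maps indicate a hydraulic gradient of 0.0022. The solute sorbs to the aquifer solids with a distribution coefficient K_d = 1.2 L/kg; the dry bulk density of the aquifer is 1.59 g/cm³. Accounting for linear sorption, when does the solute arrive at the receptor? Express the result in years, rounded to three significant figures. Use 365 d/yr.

K = 0.00300 cm/s × 864 = 2.592 m/d
Specific discharge q = 2.592 × 0.0022 = 0.005702 m/d
v_s = q/n_e = 0.005702/0.29 = 0.01966 m/d
Retardation R = 1 + ρ_b·K_d/n = 1 + 1.59×1.2/0.29 = 7.579
Contaminant velocity v_c = v/R = 0.01966/7.579 = 0.002594 m/d
t = L/v_c = 740/0.002594 = 285200 d
   = 285200/365 = 781 yr

781 years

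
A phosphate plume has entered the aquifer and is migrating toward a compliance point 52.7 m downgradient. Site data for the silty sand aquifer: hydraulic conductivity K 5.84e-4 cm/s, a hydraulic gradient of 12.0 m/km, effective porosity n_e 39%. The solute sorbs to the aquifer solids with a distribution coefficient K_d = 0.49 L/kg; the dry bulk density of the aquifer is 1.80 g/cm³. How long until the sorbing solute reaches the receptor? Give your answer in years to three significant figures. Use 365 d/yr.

K = 5.84e-4 cm/s × 864 = 0.5046 m/d
Specific discharge q = 0.5046 × 0.012 = 0.006055 m/d
Average linear velocity = 0.006055 / 0.39 = 0.01553 m/d
Retardation R = 1 + ρ_b·K_d/n = 1 + 1.80×0.49/0.39 = 3.262
Contaminant velocity v_c = v/R = 0.01553/3.262 = 0.004760 m/d
t = L/v_c = 52.7/0.004760 = 11070 d
   = 11070/365 = 30.3 yr

30.3 years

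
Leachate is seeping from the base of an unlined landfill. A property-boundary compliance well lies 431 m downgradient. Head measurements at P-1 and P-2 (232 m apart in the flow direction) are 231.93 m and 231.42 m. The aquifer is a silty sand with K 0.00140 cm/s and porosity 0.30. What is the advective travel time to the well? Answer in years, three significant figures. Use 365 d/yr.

133 years

Hydraulic gradient i = (231.93 − 231.42) / 232 = 0.51 / 232 = 0.002198
K = 0.00140 cm/s × 864 = 1.210 m/d
q = Ki = 1.210 × 0.002198 = 0.002659 m/d
v = Ki/n = 1.210·0.002198/0.30 = 0.008863 m/d
t = L / v = 431 / 0.008863 = 48630 d
   = 48630 / 365 = 133 yr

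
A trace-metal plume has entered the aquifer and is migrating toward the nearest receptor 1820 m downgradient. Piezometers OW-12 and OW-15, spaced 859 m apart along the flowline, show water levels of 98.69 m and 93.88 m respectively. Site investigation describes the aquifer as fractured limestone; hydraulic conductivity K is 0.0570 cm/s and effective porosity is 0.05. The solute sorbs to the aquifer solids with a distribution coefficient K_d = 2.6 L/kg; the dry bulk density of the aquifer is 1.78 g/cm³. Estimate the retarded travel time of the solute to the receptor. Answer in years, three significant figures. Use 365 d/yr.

84.6 years

Hydraulic gradient i = (98.69 − 93.88) / 859 = 4.81 / 859 = 0.005600
K = 0.0570 cm/s × 864 = 49.25 m/d
Darcy flux q = K·i = 49.25 × 0.005600 = 0.2758 m/d
v_s = q/n_e = 0.2758/0.05 = 5.515 m/d
Retardation R = 1 + ρ_b·K_d/n = 1 + 1.78×2.6/0.05 = 93.56
Contaminant velocity v_c = v/R = 5.515/93.56 = 0.05895 m/d
t = L/v_c = 1820/0.05895 = 30870 d
   = 30870/365 = 84.6 yr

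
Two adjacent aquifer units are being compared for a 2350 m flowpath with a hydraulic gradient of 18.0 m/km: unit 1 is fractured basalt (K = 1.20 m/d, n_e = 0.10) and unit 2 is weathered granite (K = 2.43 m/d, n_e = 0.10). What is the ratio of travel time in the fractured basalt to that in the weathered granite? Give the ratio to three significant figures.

Unit 1 (fractured basalt): v = 1.20×0.018/0.10 = 0.2160 m/d, t = 2350/0.2160 = 10880 d
Unit 2 (weathered granite): v = 2.43×0.018/0.10 = 0.4374 m/d, t = 2350/0.4374 = 5373 d
t(fractured basalt) / t(weathered granite) = 10880/5373 = 2.03

2.03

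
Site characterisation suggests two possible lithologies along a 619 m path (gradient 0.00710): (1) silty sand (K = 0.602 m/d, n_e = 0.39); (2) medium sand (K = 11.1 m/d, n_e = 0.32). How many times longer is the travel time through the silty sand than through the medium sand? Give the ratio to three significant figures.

Unit 1 (silty sand): v = 0.602×0.0071/0.39 = 0.01096 m/d, t = 619/0.01096 = 56480 d
Unit 2 (medium sand): v = 11.1×0.0071/0.32 = 0.2463 m/d, t = 619/0.2463 = 2513 d
t(silty sand) / t(medium sand) = 56480/2513 = 22.5

22.5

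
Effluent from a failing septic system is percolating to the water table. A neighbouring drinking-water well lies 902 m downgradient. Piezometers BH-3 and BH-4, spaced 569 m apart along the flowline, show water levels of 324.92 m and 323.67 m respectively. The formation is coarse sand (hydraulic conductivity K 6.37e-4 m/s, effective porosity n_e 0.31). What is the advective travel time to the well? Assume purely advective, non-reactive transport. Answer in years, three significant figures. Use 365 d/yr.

Hydraulic gradient i = (324.92 − 323.67) / 569 = 1.25 / 569 = 0.002197
K = 6.37e-4 m/s × 86400 s/d = 55.04 m/d
Darcy flux q = K·i = 55.04 × 0.002197 = 0.1209 m/d
v_s = q/n_e = 0.1209/0.31 = 0.3900 m/d
t = L / v = 902 / 0.3900 = 2313 d
   = 2313 / 365 = 6.34 yr

6.34 years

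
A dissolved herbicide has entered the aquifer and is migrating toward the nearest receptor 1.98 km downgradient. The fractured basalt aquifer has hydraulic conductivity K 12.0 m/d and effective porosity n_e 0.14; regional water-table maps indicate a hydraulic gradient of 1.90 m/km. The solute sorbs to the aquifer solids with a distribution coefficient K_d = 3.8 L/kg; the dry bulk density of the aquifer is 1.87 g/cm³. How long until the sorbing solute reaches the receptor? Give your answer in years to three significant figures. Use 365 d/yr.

Darcy flux q = K·i = 12.0 × 0.0019 = 0.02280 m/d
v = Ki/n = 12.0·0.0019/0.14 = 0.1629 m/d
Retardation R = 1 + ρ_b·K_d/n = 1 + 1.87×3.8/0.14 = 51.76
Contaminant velocity v_c = v/R = 0.1629/51.76 = 0.003147 m/d
L = 1.98 km = 1980 m
t = L/v_c = 1980/0.003147 = 629300 d
   = 629300/365 = 1720 yr

1720 years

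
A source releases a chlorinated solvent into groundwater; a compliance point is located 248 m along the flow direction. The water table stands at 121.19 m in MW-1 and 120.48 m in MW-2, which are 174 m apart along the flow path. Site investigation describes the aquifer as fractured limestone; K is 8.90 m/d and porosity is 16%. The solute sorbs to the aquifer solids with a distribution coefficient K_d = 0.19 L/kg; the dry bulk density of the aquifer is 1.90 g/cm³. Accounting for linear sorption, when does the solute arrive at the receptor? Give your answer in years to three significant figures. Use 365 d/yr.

Hydraulic gradient i = (121.19 − 120.48) / 174 = 0.71 / 174 = 0.004080
q = Ki = 8.90 × 0.004080 = 0.03632 m/d
v = Ki/n = 8.90·0.004080/0.16 = 0.2270 m/d
Retardation R = 1 + ρ_b·K_d/n = 1 + 1.90×0.19/0.16 = 3.256
Contaminant velocity v_c = v/R = 0.2270/3.256 = 0.06970 m/d
t = L/v_c = 248/0.06970 = 3558 d
   = 3558/365 = 9.75 yr

9.75 years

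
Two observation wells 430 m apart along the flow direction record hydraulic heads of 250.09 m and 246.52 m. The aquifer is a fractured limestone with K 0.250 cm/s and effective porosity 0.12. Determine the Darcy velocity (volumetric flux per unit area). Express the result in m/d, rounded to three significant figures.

Hydraulic gradient i = (250.09 − 246.52) / 430 = 3.57 / 430 = 0.008302
K = 0.250 cm/s × 864 = 216.0 m/d
q = Ki = 216.0 × 0.008302 = 1.793 m/d

1.79 m/d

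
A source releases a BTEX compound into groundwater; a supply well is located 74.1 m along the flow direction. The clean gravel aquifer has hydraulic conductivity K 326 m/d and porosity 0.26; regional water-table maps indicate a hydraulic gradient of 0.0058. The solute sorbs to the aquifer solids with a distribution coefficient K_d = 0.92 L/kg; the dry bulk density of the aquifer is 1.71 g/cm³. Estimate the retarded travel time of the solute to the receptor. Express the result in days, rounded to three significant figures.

71.8 days

Specific discharge q = 326 × 0.0058 = 1.891 m/d
v = Ki/n = 326·0.0058/0.26 = 7.272 m/d
Retardation R = 1 + ρ_b·K_d/n = 1 + 1.71×0.92/0.26 = 7.051
Contaminant velocity v_c = v/R = 7.272/7.051 = 1.031 m/d
t = L/v_c = 74.1/1.031 = 71.84 d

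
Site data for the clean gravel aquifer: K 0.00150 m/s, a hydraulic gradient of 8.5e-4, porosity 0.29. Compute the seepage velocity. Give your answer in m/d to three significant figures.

K = 0.00150 m/s × 86400 s/d = 129.6 m/d
Specific discharge q = 129.6 × 8.5e-4 = 0.1102 m/d
v_s = q/n_e = 0.1102/0.29 = 0.3799 m/d

0.380 m/d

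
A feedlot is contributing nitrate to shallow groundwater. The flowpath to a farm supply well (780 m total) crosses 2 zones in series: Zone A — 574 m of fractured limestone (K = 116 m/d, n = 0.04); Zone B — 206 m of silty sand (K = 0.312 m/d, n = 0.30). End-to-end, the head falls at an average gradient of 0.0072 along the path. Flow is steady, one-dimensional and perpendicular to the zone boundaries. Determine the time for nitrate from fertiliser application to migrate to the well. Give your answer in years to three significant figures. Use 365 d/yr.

Continuity: the same q passes through each zone, so ΔH = q·Σ(L_j/K_j) — the zones act as resistances in series.
Σ(L/K) = 574/116 + 206/0.312 = 4.948 + 660.3 = 665.2 d
K_eq = L_total / Σ(L/K) = 780 / 665.2 = 1.173 m/d
q = K_eq · i = 1.173 × 0.0072 = 0.008443 m/d (same in every zone)
Zone A: v = q/n = 0.008443/0.04 = 0.2111 m/d → t_A = 574/0.2111 = 2720 d
Zone B: v = q/n = 0.008443/0.30 = 0.02814 m/d → t_B = 206/0.02814 = 7320 d
Total t = 2720 + 7320 = 10040 d
   = 10040 / 365 = 27.5 yr

27.5 years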